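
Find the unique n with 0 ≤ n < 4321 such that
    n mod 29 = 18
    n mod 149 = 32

Combine the congruences pairwise.
From n ≡ 18 (mod 29) write n = 18 + 29t. Substituting into n ≡ 32 (mod 149) gives 29t ≡ 14 (mod 149), and since 29⁻¹ ≡ 36 (mod 149), t ≡ 57. Hence n ≡ 18 + 29·57 = 1671 (mod 4321).

1671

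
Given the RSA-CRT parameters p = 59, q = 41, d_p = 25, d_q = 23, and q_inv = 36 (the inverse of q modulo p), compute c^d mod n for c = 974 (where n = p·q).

m₁ = c^(d_p) mod p: c ≡ 30 (mod 59), and 30^25 mod 59 = 43.
m₂ = c^(d_q) mod q: c ≡ 31 (mod 41), and 31^23 mod 41 = 25.
h = q_inv·(m₁ − m₂) mod p = 36·(43 − 25) mod 59 = 58.
m = m₂ + h·q = 25 + 58·41 = 2403.

2403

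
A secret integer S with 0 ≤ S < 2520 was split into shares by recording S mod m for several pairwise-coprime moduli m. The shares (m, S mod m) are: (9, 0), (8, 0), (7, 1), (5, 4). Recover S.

2304

The moduli are pairwise coprime; N = 9·8·7·5 = 2520.
N/9 = 280; 280 ≡ 1 (mod 9), inverse 1.
N/8 = 315; 315 ≡ 3 (mod 8); 3·3 ≡ 1, so inverse 3.
N/7 = 360; 360 ≡ 3 (mod 7); 3·5 ≡ 1, so inverse 5.
N/5 = 504; 504 ≡ 4 (mod 5); 4·4 ≡ 1, so inverse 4.
S ≡ 0·280·1 + 0·315·3 + 1·360·5 + 4·504·4 = 9864.
9864 mod 2520 = 2304.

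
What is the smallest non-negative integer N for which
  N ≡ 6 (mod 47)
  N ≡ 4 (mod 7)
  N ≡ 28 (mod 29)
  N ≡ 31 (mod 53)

51706

Combine the congruences pairwise.
From N ≡ 6 (mod 47) write N = 6 + 47t. Substituting into N ≡ 4 (mod 7) gives 47t ≡ 5 (mod 7), and since 5⁻¹ ≡ 3 (mod 7), t ≡ 1. Hence N ≡ 6 + 47·1 = 53 (mod 329).
From N ≡ 53 (mod 329) write N = 53 + 329t. Substituting into N ≡ 28 (mod 29) gives 329t ≡ 4 (mod 29), and since 10⁻¹ ≡ 3 (mod 29), t ≡ 12. Hence N ≡ 53 + 329·12 = 4001 (mod 9541).
From N ≡ 4001 (mod 9541) write N = 4001 + 9541t. Substituting into N ≡ 31 (mod 53) gives 9541t ≡ 5 (mod 53), and since 1⁻¹ ≡ 1 (mod 53), t ≡ 5. Hence N ≡ 4001 + 9541·5 = 51706 (mod 505673).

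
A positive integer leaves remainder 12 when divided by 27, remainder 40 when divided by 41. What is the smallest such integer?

Combine the congruences pairwise.
From t ≡ 12 (mod 27) write t = 12 + 27s. Substituting into t ≡ 40 (mod 41) gives 27s ≡ 28 (mod 41), and since 27⁻¹ ≡ 38 (mod 41), s ≡ 39. Hence t ≡ 12 + 27·39 = 1065 (mod 1107).

1065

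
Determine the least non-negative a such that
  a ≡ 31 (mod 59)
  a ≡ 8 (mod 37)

From a ≡ 31 (mod 59) write a = 31 + 59t. Substituting into a ≡ 8 (mod 37) gives 59t ≡ 14 (mod 37), and since 22⁻¹ ≡ 32 (mod 37), t ≡ 4. Hence a ≡ 31 + 59·4 = 267 (mod 2183).

267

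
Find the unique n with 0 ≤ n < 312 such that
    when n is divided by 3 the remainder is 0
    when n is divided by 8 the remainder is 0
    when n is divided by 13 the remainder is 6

Combine the congruences pairwise.
From n ≡ 0 (mod 3) write n = 0 + 3t. Substituting into n ≡ 0 (mod 8) gives 3t ≡ 0 (mod 8), and since 3⁻¹ ≡ 3 (mod 8), t ≡ 0. Hence n ≡ 0 + 3·0 = 0 (mod 24).
From n ≡ 0 (mod 24) write n = 0 + 24t. Substituting into n ≡ 6 (mod 13) gives 24t ≡ 6 (mod 13), and since 11⁻¹ ≡ 6 (mod 13), t ≡ 10. Hence n ≡ 0 + 24·10 = 240 (mod 312).

240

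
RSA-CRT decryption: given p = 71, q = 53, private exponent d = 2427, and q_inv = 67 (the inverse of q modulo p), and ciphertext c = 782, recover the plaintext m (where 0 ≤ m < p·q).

d_p = d mod (p−1) = 2427 mod 70 = 47; d_q = d mod (q−1) = 35.
m₁ = c^(d_p) mod p: c ≡ 1 (mod 71), and 1^47 mod 71 = 1.
m₂ = c^(d_q) mod q: c ≡ 40 (mod 53), and 40^35 mod 53 = 9.
h = q_inv·(m₁ − m₂) mod p = 67·(1 − 9) mod 71 = 32.
m = m₂ + h·q = 9 + 32·53 = 1705.

1705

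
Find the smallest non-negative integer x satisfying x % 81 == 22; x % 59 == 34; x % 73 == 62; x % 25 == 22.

From x ≡ 22 (mod 81) write x = 22 + 81t. Substituting into x ≡ 34 (mod 59) gives 81t ≡ 12 (mod 59), and since 22⁻¹ ≡ 51 (mod 59), t ≡ 22. Hence x ≡ 22 + 81·22 = 1804 (mod 4779).
From x ≡ 1804 (mod 4779) write x = 1804 + 4779t. Substituting into x ≡ 62 (mod 73) gives 4779t ≡ 10 (mod 73), and since 34⁻¹ ≡ 58 (mod 73), t ≡ 69. Hence x ≡ 1804 + 4779·69 = 331555 (mod 348867).
From x ≡ 331555 (mod 348867) write x = 331555 + 348867t. Substituting into x ≡ 22 (mod 25) gives 348867t ≡ 17 (mod 25), and since 17⁻¹ ≡ 3 (mod 25), t ≡ 1. Hence x ≡ 331555 + 348867·1 = 680422 (mod 8721675).

680422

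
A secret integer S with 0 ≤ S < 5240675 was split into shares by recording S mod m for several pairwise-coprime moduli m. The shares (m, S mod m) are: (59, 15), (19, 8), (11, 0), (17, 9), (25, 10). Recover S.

3891360

From S ≡ 15 (mod 59) write S = 15 + 59t. Substituting into S ≡ 8 (mod 19) gives 59t ≡ 12 (mod 19), and since 2⁻¹ ≡ 10 (mod 19), t ≡ 6. Hence S ≡ 15 + 59·6 = 369 (mod 1121).
From S ≡ 369 (mod 1121) write S = 369 + 1121t. Substituting into S ≡ 0 (mod 11) gives 1121t ≡ 5 (mod 11), and since 10⁻¹ ≡ 10 (mod 11), t ≡ 6. Hence S ≡ 369 + 1121·6 = 7095 (mod 12331).
From S ≡ 7095 (mod 12331) write S = 7095 + 12331t. Substituting into S ≡ 9 (mod 17) gives 12331t ≡ 3 (mod 17), and since 6⁻¹ ≡ 3 (mod 17), t ≡ 9. Hence S ≡ 7095 + 12331·9 = 118074 (mod 209627).
From S ≡ 118074 (mod 209627) write S = 118074 + 209627t. Substituting into S ≡ 10 (mod 25) gives 209627t ≡ 11 (mod 25), and since 2⁻¹ ≡ 13 (mod 25), t ≡ 18. Hence S ≡ 118074 + 209627·18 = 3891360 (mod 5240675).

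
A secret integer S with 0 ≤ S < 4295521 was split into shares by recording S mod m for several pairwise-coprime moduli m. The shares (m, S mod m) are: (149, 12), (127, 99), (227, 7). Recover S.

1904083

The moduli are pairwise coprime; N = 149·127·227 = 4295521.
N/149 = 28829; 28829 ≡ 72 (mod 149); 72·89 ≡ 1, so inverse 89.
N/127 = 33823; 33823 ≡ 41 (mod 127); 41·31 ≡ 1, so inverse 31.
N/227 = 18923; 18923 ≡ 82 (mod 227); 82·36 ≡ 1, so inverse 36.
S ≡ 12·28829·89 + 99·33823·31 + 7·18923·36 = 139360755.
139360755 mod 4295521 = 1904083.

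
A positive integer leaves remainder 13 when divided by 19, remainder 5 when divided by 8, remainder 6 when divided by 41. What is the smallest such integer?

621

The moduli are pairwise coprime; N = 19·8·41 = 6232.
N/19 = 328; 328 ≡ 5 (mod 19); 5·4 ≡ 1, so inverse 4.
N/8 = 779; 779 ≡ 3 (mod 8); 3·3 ≡ 1, so inverse 3.
N/41 = 152; 152 ≡ 29 (mod 41); 29·17 ≡ 1, so inverse 17.
x ≡ 13·328·4 + 5·779·3 + 6·152·17 = 44245.
44245 mod 6232 = 621.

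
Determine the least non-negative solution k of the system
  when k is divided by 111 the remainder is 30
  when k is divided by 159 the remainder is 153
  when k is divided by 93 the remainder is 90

136893

gcd(111, 159) = 3 and 3 | (153 − 30), so the pair is consistent; merging gives k ≡ 1584 (mod 5883), where 5883 = lcm(111, 159).
gcd(5883, 93) = 3 and 3 | (90 − 1584), so the pair is consistent; merging gives k ≡ 136893 (mod 182373), where 182373 = lcm(5883, 93).
The solution is unique modulo lcm(111, 159, 93) = 182373.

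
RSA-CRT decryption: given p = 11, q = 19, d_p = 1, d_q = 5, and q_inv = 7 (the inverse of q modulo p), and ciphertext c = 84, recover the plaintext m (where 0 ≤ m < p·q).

m₁ = c^(d_p) mod p: c ≡ 7 (mod 11), and 7^1 mod 11 = 7.
m₂ = c^(d_q) mod q: c ≡ 8 (mod 19), and 8^5 mod 19 = 12.
h = q_inv·(m₁ − m₂) mod p = 7·(7 − 12) mod 11 = 9.
m = m₂ + h·q = 12 + 9·19 = 183.

183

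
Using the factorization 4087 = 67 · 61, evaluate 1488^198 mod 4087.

2614

Mod 67: 1488 ≡ 14; since 66 | 198, by Fermat 14^198 ≡ 1 (mod 67).
Mod 61: 1488 ≡ 24; by Fermat, exponent reduces to 198 mod 60 = 18; 24^18 ≡ 52 (mod 61).
Combine by CRT: x ≡ 1 (mod 67), x ≡ 52 (mod 61) ⇒ x ≡ 2614 (mod 4087).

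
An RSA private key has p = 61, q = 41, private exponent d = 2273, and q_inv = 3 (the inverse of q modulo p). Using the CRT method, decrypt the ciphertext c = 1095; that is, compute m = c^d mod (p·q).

d_p = d mod (p−1) = 2273 mod 60 = 53; d_q = d mod (q−1) = 33.
m₁ = c^(d_p) mod p: c ≡ 58 (mod 61), and 58^53 mod 61 = 34.
m₂ = c^(d_q) mod q: c ≡ 29 (mod 41), and 29^33 mod 41 = 13.
h = q_inv·(m₁ − m₂) mod p = 3·(34 − 13) mod 61 = 2.
m = m₂ + h·q = 13 + 2·41 = 95.

95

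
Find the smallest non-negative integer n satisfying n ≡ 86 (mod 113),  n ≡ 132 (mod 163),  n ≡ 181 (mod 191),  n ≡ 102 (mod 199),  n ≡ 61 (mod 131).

33055968508

From n ≡ 86 (mod 113) write n = 86 + 113t. Substituting into n ≡ 132 (mod 163) gives 113t ≡ 46 (mod 163), and since 113⁻¹ ≡ 88 (mod 163), t ≡ 136. Hence n ≡ 86 + 113·136 = 15454 (mod 18419).
From n ≡ 15454 (mod 18419) write n = 15454 + 18419t. Substituting into n ≡ 181 (mod 191) gives 18419t ≡ 7 (mod 191), and since 83⁻¹ ≡ 168 (mod 191), t ≡ 30. Hence n ≡ 15454 + 18419·30 = 568024 (mod 3518029).
From n ≡ 568024 (mod 3518029) write n = 568024 + 3518029t. Substituting into n ≡ 102 (mod 199) gives 3518029t ≡ 24 (mod 199), and since 107⁻¹ ≡ 93 (mod 199), t ≡ 43. Hence n ≡ 568024 + 3518029·43 = 151843271 (mod 700087771).
From n ≡ 151843271 (mod 700087771) write n = 151843271 + 700087771t. Substituting into n ≡ 61 (mod 131) gives 700087771t ≡ 69 (mod 131), and since 60⁻¹ ≡ 107 (mod 131), t ≡ 47. Hence n ≡ 151843271 + 700087771·47 = 33055968508 (mod 91711498001).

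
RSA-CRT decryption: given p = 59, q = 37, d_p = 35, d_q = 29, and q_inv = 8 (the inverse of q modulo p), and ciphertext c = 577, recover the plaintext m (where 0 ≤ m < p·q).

19

m₁ = c^(d_p) mod p: c ≡ 46 (mod 59), and 46^35 mod 59 = 19.
m₂ = c^(d_q) mod q: c ≡ 22 (mod 37), and 22^29 mod 37 = 19.
h = q_inv·(m₁ − m₂) mod p = 8·(19 − 19) mod 59 = 0.
m = m₂ + h·q = 19 + 0·37 = 19.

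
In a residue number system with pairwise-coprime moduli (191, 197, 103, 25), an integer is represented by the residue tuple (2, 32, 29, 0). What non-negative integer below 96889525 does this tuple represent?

The moduli are pairwise coprime; N = 191·197·103·25 = 96889525.
N/191 = 507275; 507275 ≡ 170 (mod 191); 170·100 ≡ 1, so inverse 100.
N/197 = 491825; 491825 ≡ 113 (mod 197); 113·68 ≡ 1, so inverse 68.
N/103 = 940675; 940675 ≡ 79 (mod 103); 79·30 ≡ 1, so inverse 30.
N/25 = 3875581; 3875581 ≡ 6 (mod 25); 6·21 ≡ 1, so inverse 21.
x ≡ 2·507275·100 + 32·491825·68 + 29·940675·30 + 0·3875581·21 = 1990053450.
1990053450 mod 96889525 = 52262950.

52262950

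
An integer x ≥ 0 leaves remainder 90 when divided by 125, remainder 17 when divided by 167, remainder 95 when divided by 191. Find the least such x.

The moduli are pairwise coprime; N = 125·167·191 = 3987125.
N/125 = 31897; 31897 ≡ 22 (mod 125); 22·108 ≡ 1, so inverse 108.
N/167 = 23875; 23875 ≡ 161 (mod 167); 161·139 ≡ 1, so inverse 139.
N/191 = 20875; 20875 ≡ 56 (mod 191); 56·58 ≡ 1, so inverse 58.
x ≡ 90·31897·108 + 17·23875·139 + 95·20875·58 = 481476715.
481476715 mod 3987125 = 3021715.

3021715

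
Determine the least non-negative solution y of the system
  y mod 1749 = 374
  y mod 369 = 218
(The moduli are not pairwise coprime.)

30107

gcd(1749, 369) = 3 and 3 | (218 − 374), so the pair is consistent; merging gives y ≡ 30107 (mod 215127), where 215127 = lcm(1749, 369).
The solution is unique modulo lcm(1749, 369) = 215127.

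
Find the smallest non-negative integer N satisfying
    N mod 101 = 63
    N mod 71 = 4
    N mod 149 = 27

319930

The moduli are pairwise coprime; M = 101·71·149 = 1068479.
M/101 = 10579; 10579 ≡ 75 (mod 101); 75·66 ≡ 1, so inverse 66.
M/71 = 15049; 15049 ≡ 68 (mod 71); 68·47 ≡ 1, so inverse 47.
M/149 = 7171; 7171 ≡ 19 (mod 149); 19·102 ≡ 1, so inverse 102.
N ≡ 63·10579·66 + 4·15049·47 + 27·7171·102 = 66565628.
66565628 mod 1068479 = 319930.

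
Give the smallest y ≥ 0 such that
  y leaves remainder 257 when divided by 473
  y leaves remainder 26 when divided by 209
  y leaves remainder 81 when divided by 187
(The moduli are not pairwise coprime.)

41408

gcd(473, 209) = 11 and 11 | (26 − 257), so the pair is consistent; merging gives y ≡ 5460 (mod 8987), where 8987 = lcm(473, 209).
gcd(8987, 187) = 11 and 11 | (81 − 5460), so the pair is consistent; merging gives y ≡ 41408 (mod 152779), where 152779 = lcm(8987, 187).
The solution is unique modulo lcm(473, 209, 187) = 152779.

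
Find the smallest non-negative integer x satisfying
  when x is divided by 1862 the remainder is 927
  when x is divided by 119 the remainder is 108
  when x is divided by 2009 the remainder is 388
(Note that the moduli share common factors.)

211333

gcd(1862, 119) = 7 and 7 | (108 − 927), so the pair is consistent; merging gives x ≡ 21409 (mod 31654), where 31654 = lcm(1862, 119).
gcd(31654, 2009) = 49 and 49 | (388 − 21409), so the pair is consistent; merging gives x ≡ 211333 (mod 1297814), where 1297814 = lcm(31654, 2009).
The solution is unique modulo lcm(1862, 119, 2009) = 1297814.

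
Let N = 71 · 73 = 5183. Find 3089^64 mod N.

3614

Mod 71: 3089 ≡ 36; 36^64 ≡ 64 (mod 71).
Mod 73: 3089 ≡ 23; 23^64 ≡ 37 (mod 73).
Combine by CRT: x ≡ 64 (mod 71), x ≡ 37 (mod 73) ⇒ x ≡ 3614 (mod 5183).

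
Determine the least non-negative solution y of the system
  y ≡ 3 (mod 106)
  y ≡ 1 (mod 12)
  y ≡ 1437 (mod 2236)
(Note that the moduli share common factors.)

Combine the congruences pairwise.
gcd(106, 12) = 2 and 2 | (1 − 3), so the pair is consistent; merging gives y ≡ 109 (mod 636), where 636 = lcm(106, 12).
gcd(636, 2236) = 4 and 4 | (1437 − 109), so the pair is consistent; merging gives y ≡ 131125 (mod 355524), where 355524 = lcm(636, 2236).
The solution is unique modulo lcm(106, 12, 2236) = 355524.

131125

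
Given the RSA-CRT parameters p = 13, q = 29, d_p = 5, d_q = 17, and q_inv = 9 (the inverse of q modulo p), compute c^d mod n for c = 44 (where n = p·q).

18

m₁ = c^(d_p) mod p: c ≡ 5 (mod 13), and 5^5 mod 13 = 5.
m₂ = c^(d_q) mod q: c ≡ 15 (mod 29), and 15^17 mod 29 = 18.
h = q_inv·(m₁ − m₂) mod p = 9·(5 − 18) mod 13 = 0.
m = m₂ + h·q = 18 + 0·29 = 18.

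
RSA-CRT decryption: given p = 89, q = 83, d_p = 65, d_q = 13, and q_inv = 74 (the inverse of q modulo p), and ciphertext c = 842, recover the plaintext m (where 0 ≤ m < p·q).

m₁ = c^(d_p) mod p: c ≡ 41 (mod 89), and 41^65 mod 89 = 86.
m₂ = c^(d_q) mod q: c ≡ 12 (mod 83), and 12^13 mod 83 = 23.
h = q_inv·(m₁ − m₂) mod p = 74·(86 − 23) mod 89 = 34.
m = m₂ + h·q = 23 + 34·83 = 2845.

2845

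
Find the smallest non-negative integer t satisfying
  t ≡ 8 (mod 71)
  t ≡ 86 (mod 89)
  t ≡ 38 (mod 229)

From t ≡ 8 (mod 71) write t = 8 + 71s. Substituting into t ≡ 86 (mod 89) gives 71s ≡ 78 (mod 89), and since 71⁻¹ ≡ 84 (mod 89), s ≡ 55. Hence t ≡ 8 + 71·55 = 3913 (mod 6319).
From t ≡ 3913 (mod 6319) write t = 3913 + 6319s. Substituting into t ≡ 38 (mod 229) gives 6319s ≡ 18 (mod 229), and since 136⁻¹ ≡ 32 (mod 229), s ≡ 118. Hence t ≡ 3913 + 6319·118 = 749555 (mod 1447051).

749555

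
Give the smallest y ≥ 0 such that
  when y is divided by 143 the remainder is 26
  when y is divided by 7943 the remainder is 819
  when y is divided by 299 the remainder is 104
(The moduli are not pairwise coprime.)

866606

gcd(143, 7943) = 13 and 13 | (819 − 26), so the pair is consistent; merging gives y ≡ 80249 (mod 87373), where 87373 = lcm(143, 7943).
gcd(87373, 299) = 13 and 13 | (104 − 80249), so the pair is consistent; merging gives y ≡ 866606 (mod 2009579), where 2009579 = lcm(87373, 299).
The solution is unique modulo lcm(143, 7943, 299) = 2009579.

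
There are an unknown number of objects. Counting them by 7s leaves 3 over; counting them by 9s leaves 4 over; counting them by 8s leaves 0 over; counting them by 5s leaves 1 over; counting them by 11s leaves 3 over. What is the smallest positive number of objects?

The moduli are pairwise coprime; M = 7·9·8·5·11 = 27720.
M/7 = 3960; 3960 ≡ 5 (mod 7); 5·3 ≡ 1, so inverse 3.
M/9 = 3080; 3080 ≡ 2 (mod 9); 2·5 ≡ 1, so inverse 5.
M/8 = 3465; 3465 ≡ 1 (mod 8), inverse 1.
M/5 = 5544; 5544 ≡ 4 (mod 5); 4·4 ≡ 1, so inverse 4.
M/11 = 2520; 2520 ≡ 1 (mod 11), inverse 1.
N ≡ 3·3960·3 + 4·3080·5 + 0·3465·1 + 1·5544·4 + 3·2520·1 = 126976.
126976 mod 27720 = 16096.

16096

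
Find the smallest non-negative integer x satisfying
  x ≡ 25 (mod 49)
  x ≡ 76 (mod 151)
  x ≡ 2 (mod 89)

247867

From x ≡ 25 (mod 49) write x = 25 + 49t. Substituting into x ≡ 76 (mod 151) gives 49t ≡ 51 (mod 151), and since 49⁻¹ ≡ 37 (mod 151), t ≡ 75. Hence x ≡ 25 + 49·75 = 3700 (mod 7399).
From x ≡ 3700 (mod 7399) write x = 3700 + 7399t. Substituting into x ≡ 2 (mod 89) gives 7399t ≡ 40 (mod 89), and since 12⁻¹ ≡ 52 (mod 89), t ≡ 33. Hence x ≡ 3700 + 7399·33 = 247867 (mod 658511).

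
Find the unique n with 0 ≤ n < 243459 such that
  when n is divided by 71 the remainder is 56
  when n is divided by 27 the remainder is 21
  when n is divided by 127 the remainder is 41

8931

Combine the congruences pairwise.
From n ≡ 56 (mod 71) write n = 56 + 71t. Substituting into n ≡ 21 (mod 27) gives 71t ≡ 19 (mod 27), and since 17⁻¹ ≡ 8 (mod 27), t ≡ 17. Hence n ≡ 56 + 71·17 = 1263 (mod 1917).
From n ≡ 1263 (mod 1917) write n = 1263 + 1917t. Substituting into n ≡ 41 (mod 127) gives 1917t ≡ 48 (mod 127), and since 12⁻¹ ≡ 53 (mod 127), t ≡ 4. Hence n ≡ 1263 + 1917·4 = 8931 (mod 243459).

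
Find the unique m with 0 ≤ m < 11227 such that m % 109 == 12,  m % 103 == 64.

From m ≡ 12 (mod 109) write m = 12 + 109t. Substituting into m ≡ 64 (mod 103) gives 109t ≡ 52 (mod 103), and since 6⁻¹ ≡ 86 (mod 103), t ≡ 43. Hence m ≡ 12 + 109·43 = 4699 (mod 11227).

4699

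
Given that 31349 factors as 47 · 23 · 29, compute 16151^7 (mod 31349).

2018

Mod 47: 16151 ≡ 30; 30^7 ≡ 44 (mod 47).
Mod 23: 16151 ≡ 5; 5^7 ≡ 17 (mod 23).
Mod 29: 16151 ≡ 27; 27^7 ≡ 17 (mod 29).
Combine by CRT: x ≡ 44 (mod 47), x ≡ 17 (mod 23), x ≡ 17 (mod 29) ⇒ x ≡ 2018 (mod 31349).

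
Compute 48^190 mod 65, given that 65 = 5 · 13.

Mod 5: 48 ≡ 3; by Fermat, exponent reduces to 190 mod 4 = 2; 3^2 ≡ 4 (mod 5).
Mod 13: 48 ≡ 9; by Fermat, exponent reduces to 190 mod 12 = 10; 9^10 ≡ 9 (mod 13).
Combine by CRT: x ≡ 4 (mod 5), x ≡ 9 (mod 13) ⇒ x ≡ 9 (mod 65).

9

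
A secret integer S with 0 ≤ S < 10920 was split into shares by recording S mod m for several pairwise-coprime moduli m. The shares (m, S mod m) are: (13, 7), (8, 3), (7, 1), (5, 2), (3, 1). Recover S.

From S ≡ 7 (mod 13) write S = 7 + 13t. Substituting into S ≡ 3 (mod 8) gives 13t ≡ 4 (mod 8), and since 5⁻¹ ≡ 5 (mod 8), t ≡ 4. Hence S ≡ 7 + 13·4 = 59 (mod 104).
From S ≡ 59 (mod 104) write S = 59 + 104t. Substituting into S ≡ 1 (mod 7) gives 104t ≡ 5 (mod 7), and since 6⁻¹ ≡ 6 (mod 7), t ≡ 2. Hence S ≡ 59 + 104·2 = 267 (mod 728).
From S ≡ 267 (mod 728) write S = 267 + 728t. Substituting into S ≡ 2 (mod 5) gives 728t ≡ 0 (mod 5), and since 3⁻¹ ≡ 2 (mod 5), t ≡ 0. Hence S ≡ 267 + 728·0 = 267 (mod 3640).
From S ≡ 267 (mod 3640) write S = 267 + 3640t. Substituting into S ≡ 1 (mod 3) gives 3640t ≡ 1 (mod 3), and since 1⁻¹ ≡ 1 (mod 3), t ≡ 1. Hence S ≡ 267 + 3640·1 = 3907 (mod 10920).

3907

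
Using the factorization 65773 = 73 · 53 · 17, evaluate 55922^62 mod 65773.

Mod 73: 55922 ≡ 4; 4^62 ≡ 55 (mod 73).
Mod 53: 55922 ≡ 7; by Fermat, exponent reduces to 62 mod 52 = 10; 7^10 ≡ 36 (mod 53).
Mod 17: 55922 ≡ 9; by Fermat, exponent reduces to 62 mod 16 = 14; 9^14 ≡ 4 (mod 17).
Combine by CRT: x ≡ 55 (mod 73), x ≡ 36 (mod 53), x ≡ 4 (mod 17) ⇒ x ≡ 19911 (mod 65773).

19911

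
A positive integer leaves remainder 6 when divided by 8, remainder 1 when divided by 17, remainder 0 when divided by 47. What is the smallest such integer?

From k ≡ 6 (mod 8) write k = 6 + 8t. Substituting into k ≡ 1 (mod 17) gives 8t ≡ 12 (mod 17), and since 8⁻¹ ≡ 15 (mod 17), t ≡ 10. Hence k ≡ 6 + 8·10 = 86 (mod 136).
From k ≡ 86 (mod 136) write k = 86 + 136t. Substituting into k ≡ 0 (mod 47) gives 136t ≡ 8 (mod 47), and since 42⁻¹ ≡ 28 (mod 47), t ≡ 36. Hence k ≡ 86 + 136·36 = 4982 (mod 6392).

4982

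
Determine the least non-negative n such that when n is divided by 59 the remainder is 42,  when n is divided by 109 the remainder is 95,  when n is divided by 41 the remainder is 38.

The moduli are pairwise coprime; M = 59·109·41 = 263671.
M/59 = 4469; 4469 ≡ 44 (mod 59); 44·55 ≡ 1, so inverse 55.
M/109 = 2419; 2419 ≡ 21 (mod 109); 21·26 ≡ 1, so inverse 26.
M/41 = 6431; 6431 ≡ 35 (mod 41); 35·34 ≡ 1, so inverse 34.
n ≡ 42·4469·55 + 95·2419·26 + 38·6431·34 = 24607172.
24607172 mod 263671 = 85769.

85769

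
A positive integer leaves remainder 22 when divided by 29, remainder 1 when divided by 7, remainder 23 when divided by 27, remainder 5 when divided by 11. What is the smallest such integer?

11390

From a ≡ 22 (mod 29) write a = 22 + 29t. Substituting into a ≡ 1 (mod 7) gives 29t ≡ 0 (mod 7), and since 1⁻¹ ≡ 1 (mod 7), t ≡ 0. Hence a ≡ 22 + 29·0 = 22 (mod 203).
From a ≡ 22 (mod 203) write a = 22 + 203t. Substituting into a ≡ 23 (mod 27) gives 203t ≡ 1 (mod 27), and since 14⁻¹ ≡ 2 (mod 27), t ≡ 2. Hence a ≡ 22 + 203·2 = 428 (mod 5481).
From a ≡ 428 (mod 5481) write a = 428 + 5481t. Substituting into a ≡ 5 (mod 11) gives 5481t ≡ 6 (mod 11), and since 3⁻¹ ≡ 4 (mod 11), t ≡ 2. Hence a ≡ 428 + 5481·2 = 11390 (mod 60291).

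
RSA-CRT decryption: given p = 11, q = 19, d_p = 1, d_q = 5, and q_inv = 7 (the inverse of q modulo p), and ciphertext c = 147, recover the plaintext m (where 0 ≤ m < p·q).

48

m₁ = c^(d_p) mod p: c ≡ 4 (mod 11), and 4^1 mod 11 = 4.
m₂ = c^(d_q) mod q: c ≡ 14 (mod 19), and 14^5 mod 19 = 10.
h = q_inv·(m₁ − m₂) mod p = 7·(4 − 10) mod 11 = 2.
m = m₂ + h·q = 10 + 2·19 = 48.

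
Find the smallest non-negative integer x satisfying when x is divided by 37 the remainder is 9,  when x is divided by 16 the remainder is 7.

231

From x ≡ 9 (mod 37) write x = 9 + 37t. Substituting into x ≡ 7 (mod 16) gives 37t ≡ 14 (mod 16), and since 5⁻¹ ≡ 13 (mod 16), t ≡ 6. Hence x ≡ 9 + 37·6 = 231 (mod 592).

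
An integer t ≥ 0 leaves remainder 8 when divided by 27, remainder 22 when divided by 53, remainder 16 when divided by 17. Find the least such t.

Combine the congruences pairwise.
From t ≡ 8 (mod 27) write t = 8 + 27s. Substituting into t ≡ 22 (mod 53) gives 27s ≡ 14 (mod 53), and since 27⁻¹ ≡ 2 (mod 53), s ≡ 28. Hence t ≡ 8 + 27·28 = 764 (mod 1431).
From t ≡ 764 (mod 1431) write t = 764 + 1431s. Substituting into t ≡ 16 (mod 17) gives 1431s ≡ 0 (mod 17), and since 3⁻¹ ≡ 6 (mod 17), s ≡ 0. Hence t ≡ 764 + 1431·0 = 764 (mod 24327).

764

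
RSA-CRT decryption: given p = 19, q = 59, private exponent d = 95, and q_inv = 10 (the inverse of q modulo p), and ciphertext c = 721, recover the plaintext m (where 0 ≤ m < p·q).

d_p = d mod (p−1) = 95 mod 18 = 5; d_q = d mod (q−1) = 37.
m₁ = c^(d_p) mod p: c ≡ 18 (mod 19), and 18^5 mod 19 = 18.
m₂ = c^(d_q) mod q: c ≡ 13 (mod 59), and 13^37 mod 59 = 34.
h = q_inv·(m₁ − m₂) mod p = 10·(18 − 34) mod 19 = 11.
m = m₂ + h·q = 34 + 11·59 = 683.

683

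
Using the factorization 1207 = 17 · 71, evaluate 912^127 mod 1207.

932

Mod 17: 912 ≡ 11; by Fermat, exponent reduces to 127 mod 16 = 15; 11^15 ≡ 14 (mod 17).
Mod 71: 912 ≡ 60; by Fermat, exponent reduces to 127 mod 70 = 57; 60^57 ≡ 9 (mod 71).
Combine by CRT: x ≡ 14 (mod 17), x ≡ 9 (mod 71) ⇒ x ≡ 932 (mod 1207).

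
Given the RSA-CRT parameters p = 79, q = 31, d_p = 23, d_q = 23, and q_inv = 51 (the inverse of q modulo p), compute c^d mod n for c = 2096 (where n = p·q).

m₁ = c^(d_p) mod p: c ≡ 42 (mod 79), and 42^23 mod 79 = 4.
m₂ = c^(d_q) mod q: c ≡ 19 (mod 31), and 19^23 mod 31 = 9.
h = q_inv·(m₁ − m₂) mod p = 51·(4 − 9) mod 79 = 61.
m = m₂ + h·q = 9 + 61·31 = 1900.

1900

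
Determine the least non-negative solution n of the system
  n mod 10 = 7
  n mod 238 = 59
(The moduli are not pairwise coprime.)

297

gcd(10, 238) = 2 and 2 | (59 − 7), so the pair is consistent; merging gives n ≡ 297 (mod 1190), where 1190 = lcm(10, 238).
The solution is unique modulo lcm(10, 238) = 1190.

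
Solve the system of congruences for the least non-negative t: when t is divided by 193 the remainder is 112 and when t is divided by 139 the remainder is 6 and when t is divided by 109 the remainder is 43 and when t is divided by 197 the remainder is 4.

39052890

From t ≡ 112 (mod 193) write t = 112 + 193s. Substituting into t ≡ 6 (mod 139) gives 193s ≡ 33 (mod 139), and since 54⁻¹ ≡ 121 (mod 139), s ≡ 101. Hence t ≡ 112 + 193·101 = 19605 (mod 26827).
From t ≡ 19605 (mod 26827) write t = 19605 + 26827s. Substituting into t ≡ 43 (mod 109) gives 26827s ≡ 58 (mod 109), and since 13⁻¹ ≡ 42 (mod 109), s ≡ 38. Hence t ≡ 19605 + 26827·38 = 1039031 (mod 2924143).
From t ≡ 1039031 (mod 2924143) write t = 1039031 + 2924143s. Substituting into t ≡ 4 (mod 197) gives 2924143s ≡ 148 (mod 197), and since 72⁻¹ ≡ 52 (mod 197), s ≡ 13. Hence t ≡ 1039031 + 2924143·13 = 39052890 (mod 576056171).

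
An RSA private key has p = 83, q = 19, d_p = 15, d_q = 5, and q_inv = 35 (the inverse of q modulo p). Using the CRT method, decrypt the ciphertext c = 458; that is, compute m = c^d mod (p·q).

374

m₁ = c^(d_p) mod p: c ≡ 43 (mod 83), and 43^15 mod 83 = 42.
m₂ = c^(d_q) mod q: c ≡ 2 (mod 19), and 2^5 mod 19 = 13.
h = q_inv·(m₁ − m₂) mod p = 35·(42 − 13) mod 83 = 19.
m = m₂ + h·q = 13 + 19·19 = 374.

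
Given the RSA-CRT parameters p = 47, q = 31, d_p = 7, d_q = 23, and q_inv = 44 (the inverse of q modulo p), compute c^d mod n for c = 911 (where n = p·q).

m₁ = c^(d_p) mod p: c ≡ 18 (mod 47), and 18^7 mod 47 = 6.
m₂ = c^(d_q) mod q: c ≡ 12 (mod 31), and 12^23 mod 31 = 22.
h = q_inv·(m₁ − m₂) mod p = 44·(6 − 22) mod 47 = 1.
m = m₂ + h·q = 22 + 1·31 = 53.

53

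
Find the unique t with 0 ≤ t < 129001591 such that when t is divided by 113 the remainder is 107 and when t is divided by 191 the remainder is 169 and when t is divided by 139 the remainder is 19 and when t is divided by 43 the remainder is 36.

91664125

The moduli are pairwise coprime; N = 113·191·139·43 = 129001591.
N/113 = 1141607; 1141607 ≡ 81 (mod 113); 81·60 ≡ 1, so inverse 60.
N/191 = 675401; 675401 ≡ 25 (mod 191); 25·107 ≡ 1, so inverse 107.
N/139 = 928069; 928069 ≡ 105 (mod 139); 105·94 ≡ 1, so inverse 94.
N/43 = 3000037; 3000037 ≡ 13 (mod 43); 13·10 ≡ 1, so inverse 10.
t ≡ 107·1141607·60 + 169·675401·107 + 19·928069·94 + 36·3000037·10 = 22279937777.
22279937777 mod 129001591 = 91664125.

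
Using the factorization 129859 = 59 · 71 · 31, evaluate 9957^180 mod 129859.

Mod 59: 9957 ≡ 45; by Fermat, exponent reduces to 180 mod 58 = 6; 45^6 ≡ 15 (mod 59).
Mod 71: 9957 ≡ 17; by Fermat, exponent reduces to 180 mod 70 = 40; 17^40 ≡ 1 (mod 71).
Mod 31: 9957 ≡ 6; since 30 | 180, by Fermat 6^180 ≡ 1 (mod 31).
Combine by CRT: x ≡ 15 (mod 59), x ≡ 1 (mod 71), x ≡ 1 (mod 31) ⇒ x ≡ 59428 (mod 129859).

59428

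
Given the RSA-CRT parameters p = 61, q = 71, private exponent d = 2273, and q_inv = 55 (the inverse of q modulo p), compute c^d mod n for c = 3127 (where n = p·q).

d_p = d mod (p−1) = 2273 mod 60 = 53; d_q = d mod (q−1) = 33.
m₁ = c^(d_p) mod p: c ≡ 16 (mod 61), and 16^53 mod 61 = 57.
m₂ = c^(d_q) mod q: c ≡ 3 (mod 71), and 3^33 mod 71 = 8.
h = q_inv·(m₁ − m₂) mod p = 55·(57 − 8) mod 61 = 11.
m = m₂ + h·q = 8 + 11·71 = 789.

789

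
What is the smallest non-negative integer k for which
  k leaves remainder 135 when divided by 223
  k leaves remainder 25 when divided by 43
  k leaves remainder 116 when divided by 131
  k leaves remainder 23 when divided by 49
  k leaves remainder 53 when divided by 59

972506257

The moduli are pairwise coprime; N = 223·43·131·49·59 = 3631555669.
N/223 = 16285003; 16285003 ≡ 205 (mod 223); 205·161 ≡ 1, so inverse 161.
N/43 = 84454783; 84454783 ≡ 31 (mod 43); 31·25 ≡ 1, so inverse 25.
N/131 = 27721799; 27721799 ≡ 103 (mod 131); 103·14 ≡ 1, so inverse 14.
N/49 = 74113381; 74113381 ≡ 48 (mod 49); 48·48 ≡ 1, so inverse 48.
N/59 = 61551791; 61551791 ≡ 41 (mod 59); 41·36 ≡ 1, so inverse 36.
k ≡ 135·16285003·161 + 25·84454783·25 + 116·27721799·14 + 23·74113381·48 + 53·61551791·36 = 651020971008.
651020971008 mod 3631555669 = 972506257.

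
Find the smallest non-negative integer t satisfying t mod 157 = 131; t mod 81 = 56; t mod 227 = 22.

663770

The moduli are pairwise coprime; N = 157·81·227 = 2886759.
N/157 = 18387; 18387 ≡ 18 (mod 157); 18·96 ≡ 1, so inverse 96.
N/81 = 35639; 35639 ≡ 80 (mod 81); 80·80 ≡ 1, so inverse 80.
N/227 = 12717; 12717 ≡ 5 (mod 227); 5·91 ≡ 1, so inverse 91.
t ≡ 131·18387·96 + 56·35639·80 + 22·12717·91 = 416357066.
416357066 mod 2886759 = 663770.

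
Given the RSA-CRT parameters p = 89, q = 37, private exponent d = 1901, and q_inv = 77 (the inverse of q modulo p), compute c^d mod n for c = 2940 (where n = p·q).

1855

d_p = d mod (p−1) = 1901 mod 88 = 53; d_q = d mod (q−1) = 29.
m₁ = c^(d_p) mod p: c ≡ 3 (mod 89), and 3^53 mod 89 = 75.
m₂ = c^(d_q) mod q: c ≡ 17 (mod 37), and 17^29 mod 37 = 5.
h = q_inv·(m₁ − m₂) mod p = 77·(75 − 5) mod 89 = 50.
m = m₂ + h·q = 5 + 50·37 = 1855.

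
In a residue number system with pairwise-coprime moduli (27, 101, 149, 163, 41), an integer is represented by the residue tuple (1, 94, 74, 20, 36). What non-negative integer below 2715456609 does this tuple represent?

2110214809

The moduli are pairwise coprime; N = 27·101·149·163·41 = 2715456609.
N/27 = 100572467; 100572467 ≡ 5 (mod 27); 5·11 ≡ 1, so inverse 11.
N/101 = 26885709; 26885709 ≡ 14 (mod 101); 14·65 ≡ 1, so inverse 65.
N/149 = 18224541; 18224541 ≡ 53 (mod 149); 53·45 ≡ 1, so inverse 45.
N/163 = 16659243; 16659243 ≡ 154 (mod 163); 154·18 ≡ 1, so inverse 18.
N/41 = 66230649; 66230649 ≡ 28 (mod 41); 28·22 ≡ 1, so inverse 22.
x ≡ 1·100572467·11 + 94·26885709·65 + 74·18224541·45 + 20·16659243·18 + 36·66230649·22 = 284517702145.
284517702145 mod 2715456609 = 2110214809.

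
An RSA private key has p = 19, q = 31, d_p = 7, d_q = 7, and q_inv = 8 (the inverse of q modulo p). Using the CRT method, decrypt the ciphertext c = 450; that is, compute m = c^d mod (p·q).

504

m₁ = c^(d_p) mod p: c ≡ 13 (mod 19), and 13^7 mod 19 = 10.
m₂ = c^(d_q) mod q: c ≡ 16 (mod 31), and 16^7 mod 31 = 8.
h = q_inv·(m₁ − m₂) mod p = 8·(10 − 8) mod 19 = 16.
m = m₂ + h·q = 8 + 16·31 = 504.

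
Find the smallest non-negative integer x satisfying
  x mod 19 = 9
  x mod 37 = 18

From x ≡ 9 (mod 19) write x = 9 + 19t. Substituting into x ≡ 18 (mod 37) gives 19t ≡ 9 (mod 37), and since 19⁻¹ ≡ 2 (mod 37), t ≡ 18. Hence x ≡ 9 + 19·18 = 351 (mod 703).

351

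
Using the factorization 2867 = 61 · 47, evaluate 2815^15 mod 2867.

2685

Mod 61: 2815 ≡ 9; 9^15 ≡ 1 (mod 61).
Mod 47: 2815 ≡ 42; 42^15 ≡ 6 (mod 47).
Combine by CRT: x ≡ 1 (mod 61), x ≡ 6 (mod 47) ⇒ x ≡ 2685 (mod 2867).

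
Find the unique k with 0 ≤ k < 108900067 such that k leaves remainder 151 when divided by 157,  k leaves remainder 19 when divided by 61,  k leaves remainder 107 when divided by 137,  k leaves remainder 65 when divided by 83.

100825394

Combine the congruences pairwise.
From k ≡ 151 (mod 157) write k = 151 + 157t. Substituting into k ≡ 19 (mod 61) gives 157t ≡ 51 (mod 61), and since 35⁻¹ ≡ 7 (mod 61), t ≡ 52. Hence k ≡ 151 + 157·52 = 8315 (mod 9577).
From k ≡ 8315 (mod 9577) write k = 8315 + 9577t. Substituting into k ≡ 107 (mod 137) gives 9577t ≡ 12 (mod 137), and since 124⁻¹ ≡ 21 (mod 137), t ≡ 115. Hence k ≡ 8315 + 9577·115 = 1109670 (mod 1312049).
From k ≡ 1109670 (mod 1312049) write k = 1109670 + 1312049t. Substituting into k ≡ 65 (mod 83) gives 1312049t ≡ 22 (mod 83), and since 68⁻¹ ≡ 11 (mod 83), t ≡ 76. Hence k ≡ 1109670 + 1312049·76 = 100825394 (mod 108900067).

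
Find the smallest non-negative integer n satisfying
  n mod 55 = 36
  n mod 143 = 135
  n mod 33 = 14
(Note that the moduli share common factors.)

Combine the congruences pairwise.
gcd(55, 143) = 11 and 11 | (135 − 36), so the pair is consistent; merging gives n ≡ 421 (mod 715), where 715 = lcm(55, 143).
gcd(715, 33) = 11 and 11 | (14 − 421), so the pair is consistent; merging gives n ≡ 1136 (mod 2145), where 2145 = lcm(715, 33).
The solution is unique modulo lcm(55, 143, 33) = 2145.

1136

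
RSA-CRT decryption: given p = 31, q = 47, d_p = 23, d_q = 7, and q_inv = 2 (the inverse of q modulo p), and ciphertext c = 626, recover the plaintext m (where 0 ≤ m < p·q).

m₁ = c^(d_p) mod p: c ≡ 6 (mod 31), and 6^23 mod 31 = 26.
m₂ = c^(d_q) mod q: c ≡ 15 (mod 47), and 15^7 mod 47 = 40.
h = q_inv·(m₁ − m₂) mod p = 2·(26 − 40) mod 31 = 3.
m = m₂ + h·q = 40 + 3·47 = 181.

181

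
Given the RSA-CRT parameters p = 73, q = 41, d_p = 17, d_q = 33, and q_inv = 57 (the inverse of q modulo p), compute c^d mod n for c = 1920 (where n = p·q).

m₁ = c^(d_p) mod p: c ≡ 22 (mod 73), and 22^17 mod 73 = 22.
m₂ = c^(d_q) mod q: c ≡ 34 (mod 41), and 34^33 mod 41 = 12.
h = q_inv·(m₁ − m₂) mod p = 57·(22 − 12) mod 73 = 59.
m = m₂ + h·q = 12 + 59·41 = 2431.

2431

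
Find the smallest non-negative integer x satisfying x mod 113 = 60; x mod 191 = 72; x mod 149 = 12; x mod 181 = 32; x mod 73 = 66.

The moduli are pairwise coprime; N = 113·191·149·181·73 = 42491250671.
N/113 = 376028767; 376028767 ≡ 23 (mod 113); 23·59 ≡ 1, so inverse 59.
N/191 = 222467281; 222467281 ≡ 31 (mod 191); 31·37 ≡ 1, so inverse 37.
N/149 = 285176179; 285176179 ≡ 13 (mod 149); 13·23 ≡ 1, so inverse 23.
N/181 = 234758291; 234758291 ≡ 24 (mod 181); 24·83 ≡ 1, so inverse 83.
N/73 = 582071927; 582071927 ≡ 3 (mod 73); 3·49 ≡ 1, so inverse 49.
x ≡ 60·376028767·59 + 72·222467281·37 + 12·285176179·23 + 32·234758291·83 + 66·582071927·49 = 4508441929982.
4508441929982 mod 42491250671 = 4369358856.

4369358856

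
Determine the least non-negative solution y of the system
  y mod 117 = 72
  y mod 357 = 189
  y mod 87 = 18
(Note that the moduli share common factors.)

gcd(117, 357) = 3 and 3 | (189 − 72), so the pair is consistent; merging gives y ≡ 189 (mod 13923), where 13923 = lcm(117, 357).
gcd(13923, 87) = 3 and 3 | (18 − 189), so the pair is consistent; merging gives y ≡ 14112 (mod 403767), where 403767 = lcm(13923, 87).
The solution is unique modulo lcm(117, 357, 87) = 403767.

14112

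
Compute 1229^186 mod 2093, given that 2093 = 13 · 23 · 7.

246

Mod 13: 1229 ≡ 7; by Fermat, exponent reduces to 186 mod 12 = 6; 7^6 ≡ 12 (mod 13).
Mod 23: 1229 ≡ 10; by Fermat, exponent reduces to 186 mod 22 = 10; 10^10 ≡ 16 (mod 23).
Mod 7: 1229 ≡ 4; since 6 | 186, by Fermat 4^186 ≡ 1 (mod 7).
Combine by CRT: x ≡ 12 (mod 13), x ≡ 16 (mod 23), x ≡ 1 (mod 7) ⇒ x ≡ 246 (mod 2093).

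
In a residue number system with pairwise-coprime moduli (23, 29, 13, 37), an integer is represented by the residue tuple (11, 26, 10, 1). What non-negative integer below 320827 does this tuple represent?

The moduli are pairwise coprime; N = 23·29·13·37 = 320827.
N/23 = 13949; 13949 ≡ 11 (mod 23); 11·21 ≡ 1, so inverse 21.
N/29 = 11063; 11063 ≡ 14 (mod 29); 14·27 ≡ 1, so inverse 27.
N/13 = 24679; 24679 ≡ 5 (mod 13); 5·8 ≡ 1, so inverse 8.
N/37 = 8671; 8671 ≡ 13 (mod 37); 13·20 ≡ 1, so inverse 20.
x ≡ 11·13949·21 + 26·11063·27 + 10·24679·8 + 1·8671·20 = 13136185.
13136185 mod 320827 = 303105.

303105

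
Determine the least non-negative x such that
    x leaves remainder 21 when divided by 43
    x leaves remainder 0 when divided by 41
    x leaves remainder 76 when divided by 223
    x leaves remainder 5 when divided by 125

From x ≡ 21 (mod 43) write x = 21 + 43t. Substituting into x ≡ 0 (mod 41) gives 43t ≡ 20 (mod 41), and since 2⁻¹ ≡ 21 (mod 41), t ≡ 10. Hence x ≡ 21 + 43·10 = 451 (mod 1763).
From x ≡ 451 (mod 1763) write x = 451 + 1763t. Substituting into x ≡ 76 (mod 223) gives 1763t ≡ 71 (mod 223), and since 202⁻¹ ≡ 138 (mod 223), t ≡ 209. Hence x ≡ 451 + 1763·209 = 368918 (mod 393149).
From x ≡ 368918 (mod 393149) write x = 368918 + 393149t. Substituting into x ≡ 5 (mod 125) gives 393149t ≡ 87 (mod 125), and since 24⁻¹ ≡ 99 (mod 125), t ≡ 113. Hence x ≡ 368918 + 393149·113 = 44794755 (mod 49143625).

44794755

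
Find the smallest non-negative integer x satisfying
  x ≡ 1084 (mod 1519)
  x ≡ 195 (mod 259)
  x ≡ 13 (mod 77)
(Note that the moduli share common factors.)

28426

gcd(1519, 259) = 7 and 7 | (195 − 1084), so the pair is consistent; merging gives x ≡ 28426 (mod 56203), where 56203 = lcm(1519, 259).
gcd(56203, 77) = 7 and 7 | (13 − 28426), so the pair is consistent; merging gives x ≡ 28426 (mod 618233), where 618233 = lcm(56203, 77).
The solution is unique modulo lcm(1519, 259, 77) = 618233.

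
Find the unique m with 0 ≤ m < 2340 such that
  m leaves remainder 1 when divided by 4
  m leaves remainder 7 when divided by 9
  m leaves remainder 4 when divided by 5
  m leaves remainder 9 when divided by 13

From m ≡ 1 (mod 4) write m = 1 + 4t. Substituting into m ≡ 7 (mod 9) gives 4t ≡ 6 (mod 9), and since 4⁻¹ ≡ 7 (mod 9), t ≡ 6. Hence m ≡ 1 + 4·6 = 25 (mod 36).
From m ≡ 25 (mod 36) write m = 25 + 36t. Substituting into m ≡ 4 (mod 5) gives 36t ≡ 4 (mod 5), and since 1⁻¹ ≡ 1 (mod 5), t ≡ 4. Hence m ≡ 25 + 36·4 = 169 (mod 180).
From m ≡ 169 (mod 180) write m = 169 + 180t. Substituting into m ≡ 9 (mod 13) gives 180t ≡ 9 (mod 13), and since 11⁻¹ ≡ 6 (mod 13), t ≡ 2. Hence m ≡ 169 + 180·2 = 529 (mod 2340).

529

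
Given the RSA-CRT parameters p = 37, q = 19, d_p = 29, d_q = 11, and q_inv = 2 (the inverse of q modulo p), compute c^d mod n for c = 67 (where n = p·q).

m₁ = c^(d_p) mod p: c ≡ 30 (mod 37), and 30^29 mod 37 = 25.
m₂ = c^(d_q) mod q: c ≡ 10 (mod 19), and 10^11 mod 19 = 14.
h = q_inv·(m₁ − m₂) mod p = 2·(25 − 14) mod 37 = 22.
m = m₂ + h·q = 14 + 22·19 = 432.

432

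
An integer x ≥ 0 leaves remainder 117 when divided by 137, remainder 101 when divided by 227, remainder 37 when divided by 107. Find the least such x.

Combine the congruences pairwise.
From x ≡ 117 (mod 137) write x = 117 + 137t. Substituting into x ≡ 101 (mod 227) gives 137t ≡ 211 (mod 227), and since 137⁻¹ ≡ 58 (mod 227), t ≡ 207. Hence x ≡ 117 + 137·207 = 28476 (mod 31099).
From x ≡ 28476 (mod 31099) write x = 28476 + 31099t. Substituting into x ≡ 37 (mod 107) gives 31099t ≡ 23 (mod 107), and since 69⁻¹ ≡ 76 (mod 107), t ≡ 36. Hence x ≡ 28476 + 31099·36 = 1148040 (mod 3327593).

1148040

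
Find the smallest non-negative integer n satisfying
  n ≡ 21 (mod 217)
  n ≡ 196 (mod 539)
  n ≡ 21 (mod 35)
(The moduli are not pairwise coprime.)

Combine the congruences pairwise.
gcd(217, 539) = 7 and 7 | (196 − 21), so the pair is consistent; merging gives n ≡ 10437 (mod 16709), where 16709 = lcm(217, 539).
gcd(16709, 35) = 7 and 7 | (21 − 10437), so the pair is consistent; merging gives n ≡ 27146 (mod 83545), where 83545 = lcm(16709, 35).
The solution is unique modulo lcm(217, 539, 35) = 83545.

27146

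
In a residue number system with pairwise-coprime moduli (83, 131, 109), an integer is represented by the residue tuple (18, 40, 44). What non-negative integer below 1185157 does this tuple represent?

859400

The moduli are pairwise coprime; N = 83·131·109 = 1185157.
N/83 = 14279; 14279 ≡ 3 (mod 83); 3·28 ≡ 1, so inverse 28.
N/131 = 9047; 9047 ≡ 8 (mod 131); 8·82 ≡ 1, so inverse 82.
N/109 = 10873; 10873 ≡ 82 (mod 109); 82·4 ≡ 1, so inverse 4.
x ≡ 18·14279·28 + 40·9047·82 + 44·10873·4 = 38784424.
38784424 mod 1185157 = 859400.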